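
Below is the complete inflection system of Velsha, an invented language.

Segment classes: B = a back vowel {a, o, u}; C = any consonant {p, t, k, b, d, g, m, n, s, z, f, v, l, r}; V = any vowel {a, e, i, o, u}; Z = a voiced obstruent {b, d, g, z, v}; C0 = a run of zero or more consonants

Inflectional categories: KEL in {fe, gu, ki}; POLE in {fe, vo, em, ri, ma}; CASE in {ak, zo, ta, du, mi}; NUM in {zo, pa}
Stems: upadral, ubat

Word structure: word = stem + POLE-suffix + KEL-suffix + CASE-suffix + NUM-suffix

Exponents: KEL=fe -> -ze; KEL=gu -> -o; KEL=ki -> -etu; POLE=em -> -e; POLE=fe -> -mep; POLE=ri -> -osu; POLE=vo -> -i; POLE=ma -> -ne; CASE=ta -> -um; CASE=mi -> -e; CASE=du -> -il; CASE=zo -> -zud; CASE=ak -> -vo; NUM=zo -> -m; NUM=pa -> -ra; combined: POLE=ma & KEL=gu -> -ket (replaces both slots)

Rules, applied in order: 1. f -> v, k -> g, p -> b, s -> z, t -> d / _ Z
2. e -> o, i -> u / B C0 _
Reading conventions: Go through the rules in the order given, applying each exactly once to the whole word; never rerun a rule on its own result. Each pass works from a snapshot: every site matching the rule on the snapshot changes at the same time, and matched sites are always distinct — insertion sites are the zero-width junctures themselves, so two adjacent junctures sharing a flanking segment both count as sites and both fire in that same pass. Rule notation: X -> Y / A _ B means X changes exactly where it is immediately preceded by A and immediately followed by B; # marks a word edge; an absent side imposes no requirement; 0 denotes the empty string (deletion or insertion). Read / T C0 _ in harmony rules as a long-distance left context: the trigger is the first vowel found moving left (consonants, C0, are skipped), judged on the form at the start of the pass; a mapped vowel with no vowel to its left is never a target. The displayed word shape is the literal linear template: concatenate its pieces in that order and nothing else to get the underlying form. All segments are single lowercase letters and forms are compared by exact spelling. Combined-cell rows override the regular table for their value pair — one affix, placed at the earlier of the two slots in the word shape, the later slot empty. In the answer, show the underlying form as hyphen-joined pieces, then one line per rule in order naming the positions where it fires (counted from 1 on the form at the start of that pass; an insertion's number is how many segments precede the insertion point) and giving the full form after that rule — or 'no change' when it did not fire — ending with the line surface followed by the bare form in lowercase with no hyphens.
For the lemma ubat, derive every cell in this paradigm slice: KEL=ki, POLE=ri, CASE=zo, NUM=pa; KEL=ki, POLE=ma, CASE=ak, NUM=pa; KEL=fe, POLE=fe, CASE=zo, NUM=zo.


cell KEL=ki, POLE=ri, CASE=zo, NUM=pa:
underlying: ubat-osu-etu-zud-ra
1. f -> v, k -> g, p -> b, s -> z, t -> d / _ Z: no change
2. e -> o, i -> u / B C0 _: fires at position(s) 8: ubatosuotuzudra
surface: ubatosuotuzudra

cell KEL=ki, POLE=ma, CASE=ak, NUM=pa:
underlying: ubat-ne-etu-vo-ra
1. f -> v, k -> g, p -> b, s -> z, t -> d / _ Z: no change
2. e -> o, i -> u / B C0 _: fires at position(s) 6: ubatnoetuvora
surface: ubatnoetuvora

cell KEL=fe, POLE=fe, CASE=zo, NUM=zo:
underlying: ubat-mep-ze-zud-m
1. f -> v, k -> g, p -> b, s -> z, t -> d / _ Z: fires at position(s) 7: ubatmebzezudm
2. e -> o, i -> u / B C0 _: fires at position(s) 6: ubatmobzezudm
surface: ubatmobzezudm


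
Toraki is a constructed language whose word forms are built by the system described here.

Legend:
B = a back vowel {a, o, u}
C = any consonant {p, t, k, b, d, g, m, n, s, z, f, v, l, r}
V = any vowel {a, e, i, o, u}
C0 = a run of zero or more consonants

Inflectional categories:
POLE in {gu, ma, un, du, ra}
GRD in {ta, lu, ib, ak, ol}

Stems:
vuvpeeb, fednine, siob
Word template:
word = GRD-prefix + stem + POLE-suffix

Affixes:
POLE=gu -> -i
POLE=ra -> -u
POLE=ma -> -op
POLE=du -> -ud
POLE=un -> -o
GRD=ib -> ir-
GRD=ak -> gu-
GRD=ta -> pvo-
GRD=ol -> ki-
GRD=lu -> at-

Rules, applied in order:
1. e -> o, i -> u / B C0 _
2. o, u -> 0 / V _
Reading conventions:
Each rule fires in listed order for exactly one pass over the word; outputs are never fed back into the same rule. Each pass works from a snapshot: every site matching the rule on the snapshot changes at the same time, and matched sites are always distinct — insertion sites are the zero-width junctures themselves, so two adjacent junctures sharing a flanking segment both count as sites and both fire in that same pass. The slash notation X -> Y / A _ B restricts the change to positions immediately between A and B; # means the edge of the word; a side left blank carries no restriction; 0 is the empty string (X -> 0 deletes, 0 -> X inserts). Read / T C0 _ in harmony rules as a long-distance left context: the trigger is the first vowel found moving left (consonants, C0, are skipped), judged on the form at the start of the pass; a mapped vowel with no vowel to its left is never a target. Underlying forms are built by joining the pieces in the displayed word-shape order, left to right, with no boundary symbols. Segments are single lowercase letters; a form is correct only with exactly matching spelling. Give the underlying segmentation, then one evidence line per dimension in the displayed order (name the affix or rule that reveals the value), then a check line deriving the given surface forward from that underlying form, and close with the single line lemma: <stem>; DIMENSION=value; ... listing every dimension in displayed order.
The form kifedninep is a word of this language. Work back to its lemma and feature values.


underlying: ki-fednine-op
POLE=ma - signalled by the affix -op
GRD=ol - signalled by the affix ki-
check: kifednineop -> kifednineop -> kifedninep
lemma: fednine; POLE=ma; GRD=ol


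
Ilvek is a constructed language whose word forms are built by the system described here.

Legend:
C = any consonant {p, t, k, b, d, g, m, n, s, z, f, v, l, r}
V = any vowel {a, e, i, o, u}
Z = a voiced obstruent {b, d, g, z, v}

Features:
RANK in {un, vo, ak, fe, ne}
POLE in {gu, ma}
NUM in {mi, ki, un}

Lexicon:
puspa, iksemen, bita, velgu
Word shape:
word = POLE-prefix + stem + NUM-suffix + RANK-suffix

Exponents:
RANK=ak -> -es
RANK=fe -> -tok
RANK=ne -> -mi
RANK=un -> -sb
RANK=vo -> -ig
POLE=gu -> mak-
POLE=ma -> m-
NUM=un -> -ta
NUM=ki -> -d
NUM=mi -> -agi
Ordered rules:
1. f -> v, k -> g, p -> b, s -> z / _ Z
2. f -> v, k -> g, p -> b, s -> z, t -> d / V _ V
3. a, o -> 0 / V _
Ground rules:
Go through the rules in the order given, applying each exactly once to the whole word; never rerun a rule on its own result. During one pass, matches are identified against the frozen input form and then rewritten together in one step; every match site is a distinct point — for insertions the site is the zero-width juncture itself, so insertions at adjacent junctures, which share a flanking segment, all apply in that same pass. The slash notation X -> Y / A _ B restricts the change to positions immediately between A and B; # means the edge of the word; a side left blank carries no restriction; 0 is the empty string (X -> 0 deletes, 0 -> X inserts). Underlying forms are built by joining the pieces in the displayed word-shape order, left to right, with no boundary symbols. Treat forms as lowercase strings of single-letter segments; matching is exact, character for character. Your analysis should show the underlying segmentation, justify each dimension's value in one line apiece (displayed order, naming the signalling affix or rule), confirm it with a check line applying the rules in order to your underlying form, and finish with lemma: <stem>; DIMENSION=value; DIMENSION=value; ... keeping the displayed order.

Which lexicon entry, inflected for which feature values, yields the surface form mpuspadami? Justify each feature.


underlying: m-puspa-ta-mi
RANK=ne - signalled by the affix -mi
POLE=ma - signalled by the affix m-
NUM=un - signalled by the affix -ta
check: mpuspatami -> mpuspatami -> mpuspadami -> mpuspadami
lemma: puspa; RANK=ne; POLE=ma; NUM=un


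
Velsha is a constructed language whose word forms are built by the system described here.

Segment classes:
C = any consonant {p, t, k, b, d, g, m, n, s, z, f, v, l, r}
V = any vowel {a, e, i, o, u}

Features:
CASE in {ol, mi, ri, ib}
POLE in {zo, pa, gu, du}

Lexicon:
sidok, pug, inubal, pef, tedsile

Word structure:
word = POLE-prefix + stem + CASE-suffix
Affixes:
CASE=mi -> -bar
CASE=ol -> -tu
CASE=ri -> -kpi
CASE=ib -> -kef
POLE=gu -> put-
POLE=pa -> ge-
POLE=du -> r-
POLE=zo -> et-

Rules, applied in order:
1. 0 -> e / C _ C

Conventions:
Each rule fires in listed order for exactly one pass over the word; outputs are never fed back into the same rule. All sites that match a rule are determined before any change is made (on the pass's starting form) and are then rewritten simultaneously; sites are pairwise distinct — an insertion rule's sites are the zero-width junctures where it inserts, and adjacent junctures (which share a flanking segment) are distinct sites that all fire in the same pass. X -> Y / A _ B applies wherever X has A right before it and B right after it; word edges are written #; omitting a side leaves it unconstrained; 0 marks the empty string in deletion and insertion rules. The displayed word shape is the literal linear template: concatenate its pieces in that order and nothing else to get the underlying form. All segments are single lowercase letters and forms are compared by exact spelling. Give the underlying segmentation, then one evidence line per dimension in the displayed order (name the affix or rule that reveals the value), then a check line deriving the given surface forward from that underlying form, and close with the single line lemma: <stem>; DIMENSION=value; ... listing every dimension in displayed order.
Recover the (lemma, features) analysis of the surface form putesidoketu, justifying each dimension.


underlying: put-sidok-tu
CASE=ol - signalled by the affix -tu
POLE=gu - signalled by the affix put-
check: putsidoktu -> putesidoketu
lemma: sidok; CASE=ol; POLE=gu


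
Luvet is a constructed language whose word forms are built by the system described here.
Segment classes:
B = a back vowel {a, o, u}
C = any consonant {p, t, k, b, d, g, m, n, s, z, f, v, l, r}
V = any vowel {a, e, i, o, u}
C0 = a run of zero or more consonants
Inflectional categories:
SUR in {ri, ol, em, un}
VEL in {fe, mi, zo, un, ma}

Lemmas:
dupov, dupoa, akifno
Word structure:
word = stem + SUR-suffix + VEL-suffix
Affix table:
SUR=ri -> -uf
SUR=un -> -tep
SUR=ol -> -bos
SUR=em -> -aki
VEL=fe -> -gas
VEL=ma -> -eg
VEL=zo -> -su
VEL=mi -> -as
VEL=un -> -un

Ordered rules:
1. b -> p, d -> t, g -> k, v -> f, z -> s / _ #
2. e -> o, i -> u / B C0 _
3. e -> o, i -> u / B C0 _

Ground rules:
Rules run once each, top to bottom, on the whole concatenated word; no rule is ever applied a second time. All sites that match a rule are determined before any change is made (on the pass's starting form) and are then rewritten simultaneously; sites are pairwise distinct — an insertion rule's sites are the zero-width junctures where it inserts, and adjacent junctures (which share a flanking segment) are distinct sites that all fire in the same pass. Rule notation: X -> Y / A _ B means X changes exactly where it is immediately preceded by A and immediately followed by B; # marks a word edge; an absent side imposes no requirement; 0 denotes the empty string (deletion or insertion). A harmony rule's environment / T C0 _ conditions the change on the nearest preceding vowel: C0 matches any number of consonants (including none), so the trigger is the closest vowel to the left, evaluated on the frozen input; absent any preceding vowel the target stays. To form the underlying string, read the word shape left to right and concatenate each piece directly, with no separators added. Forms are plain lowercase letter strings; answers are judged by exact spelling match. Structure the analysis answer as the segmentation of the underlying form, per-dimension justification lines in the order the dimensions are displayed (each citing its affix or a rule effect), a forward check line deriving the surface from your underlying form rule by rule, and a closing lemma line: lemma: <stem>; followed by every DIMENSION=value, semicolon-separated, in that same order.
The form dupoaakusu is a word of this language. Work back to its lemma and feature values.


underlying: dupoa-aki-su
SUR=em - signalled by the affix -aki
VEL=zo - signalled by the affix -su
check: dupoaakisu -> dupoaakisu -> dupoaakusu -> dupoaakusu
lemma: dupoa; SUR=em; VEL=zo


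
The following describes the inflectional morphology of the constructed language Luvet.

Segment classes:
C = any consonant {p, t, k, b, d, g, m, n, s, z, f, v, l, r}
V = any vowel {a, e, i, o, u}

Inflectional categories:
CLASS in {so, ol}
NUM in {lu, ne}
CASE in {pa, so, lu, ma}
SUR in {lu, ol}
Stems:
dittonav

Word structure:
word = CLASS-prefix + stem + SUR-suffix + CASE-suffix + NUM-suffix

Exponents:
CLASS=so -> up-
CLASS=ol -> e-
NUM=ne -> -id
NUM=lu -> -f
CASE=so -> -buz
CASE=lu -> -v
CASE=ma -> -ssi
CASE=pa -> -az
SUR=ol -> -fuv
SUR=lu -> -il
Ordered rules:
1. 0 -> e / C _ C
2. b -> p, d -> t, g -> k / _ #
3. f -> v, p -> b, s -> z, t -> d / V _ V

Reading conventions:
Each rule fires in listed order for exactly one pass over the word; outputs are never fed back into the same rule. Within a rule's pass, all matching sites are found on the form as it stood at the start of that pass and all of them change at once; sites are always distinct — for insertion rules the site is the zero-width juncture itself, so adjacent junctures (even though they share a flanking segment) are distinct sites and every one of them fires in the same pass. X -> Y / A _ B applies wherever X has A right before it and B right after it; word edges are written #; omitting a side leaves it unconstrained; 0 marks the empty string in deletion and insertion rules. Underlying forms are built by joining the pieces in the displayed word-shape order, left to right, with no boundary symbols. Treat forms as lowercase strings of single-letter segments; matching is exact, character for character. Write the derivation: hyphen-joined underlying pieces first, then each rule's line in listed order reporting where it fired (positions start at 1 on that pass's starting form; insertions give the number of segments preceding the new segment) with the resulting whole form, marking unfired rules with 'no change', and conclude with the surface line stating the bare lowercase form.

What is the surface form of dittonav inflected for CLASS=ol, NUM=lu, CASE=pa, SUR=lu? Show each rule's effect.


underlying: e-dittonav-il-az-f
1. 0 -> e / C _ C: inserts after position(s) 4, 13: editetonavilazef
2. b -> p, d -> t, g -> k / _ #: no change
3. f -> v, p -> b, s -> z, t -> d / V _ V: fires at position(s) 4, 6: edidedonavilazef
surface: edidedonavilazef


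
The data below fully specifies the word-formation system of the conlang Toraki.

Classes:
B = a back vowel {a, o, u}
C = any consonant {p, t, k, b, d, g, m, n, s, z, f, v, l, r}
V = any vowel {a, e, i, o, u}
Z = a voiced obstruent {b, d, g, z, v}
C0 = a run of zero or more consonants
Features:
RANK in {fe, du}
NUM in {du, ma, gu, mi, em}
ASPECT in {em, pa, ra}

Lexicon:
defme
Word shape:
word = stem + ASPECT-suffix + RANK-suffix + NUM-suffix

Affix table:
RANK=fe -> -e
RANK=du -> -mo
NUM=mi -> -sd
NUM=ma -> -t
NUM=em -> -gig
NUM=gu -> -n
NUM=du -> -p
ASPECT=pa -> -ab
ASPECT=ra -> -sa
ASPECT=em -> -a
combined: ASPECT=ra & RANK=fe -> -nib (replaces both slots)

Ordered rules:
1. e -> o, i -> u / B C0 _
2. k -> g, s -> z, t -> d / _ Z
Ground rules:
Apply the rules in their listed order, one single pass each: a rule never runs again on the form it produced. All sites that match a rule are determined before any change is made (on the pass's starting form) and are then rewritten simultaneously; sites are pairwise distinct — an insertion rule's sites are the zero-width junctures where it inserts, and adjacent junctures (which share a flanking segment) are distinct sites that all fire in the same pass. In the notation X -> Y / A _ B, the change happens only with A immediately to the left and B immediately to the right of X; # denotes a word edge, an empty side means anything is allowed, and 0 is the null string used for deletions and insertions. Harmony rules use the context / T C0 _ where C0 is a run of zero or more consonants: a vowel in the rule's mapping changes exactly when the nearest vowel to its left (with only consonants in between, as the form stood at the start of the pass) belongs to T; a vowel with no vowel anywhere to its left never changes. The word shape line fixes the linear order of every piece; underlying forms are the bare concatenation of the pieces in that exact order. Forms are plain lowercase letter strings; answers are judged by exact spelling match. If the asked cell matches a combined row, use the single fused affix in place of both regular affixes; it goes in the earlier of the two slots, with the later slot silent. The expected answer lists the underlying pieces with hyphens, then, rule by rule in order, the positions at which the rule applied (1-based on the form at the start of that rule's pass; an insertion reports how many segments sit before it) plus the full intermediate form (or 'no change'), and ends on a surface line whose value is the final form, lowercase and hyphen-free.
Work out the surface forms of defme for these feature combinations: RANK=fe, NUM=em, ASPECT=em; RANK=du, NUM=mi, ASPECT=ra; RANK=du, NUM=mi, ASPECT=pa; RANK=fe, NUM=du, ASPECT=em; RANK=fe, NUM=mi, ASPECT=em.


cell RANK=fe, NUM=em, ASPECT=em:
underlying: defme-a-e-gig
1. e -> o, i -> u / B C0 _: fires at position(s) 7: defmeaogig
2. k -> g, s -> z, t -> d / _ Z: no change
surface: defmeaogig

cell RANK=du, NUM=mi, ASPECT=ra:
underlying: defme-sa-mo-sd
1. e -> o, i -> u / B C0 _: no change
2. k -> g, s -> z, t -> d / _ Z: fires at position(s) 10: defmesamozd
surface: defmesamozd

cell RANK=du, NUM=mi, ASPECT=pa:
underlying: defme-ab-mo-sd
1. e -> o, i -> u / B C0 _: no change
2. k -> g, s -> z, t -> d / _ Z: fires at position(s) 10: defmeabmozd
surface: defmeabmozd

cell RANK=fe, NUM=du, ASPECT=em:
underlying: defme-a-e-p
1. e -> o, i -> u / B C0 _: fires at position(s) 7: defmeaop
2. k -> g, s -> z, t -> d / _ Z: no change
surface: defmeaop

cell RANK=fe, NUM=mi, ASPECT=em:
underlying: defme-a-e-sd
1. e -> o, i -> u / B C0 _: fires at position(s) 7: defmeaosd
2. k -> g, s -> z, t -> d / _ Z: fires at position(s) 8: defmeaozd
surface: defmeaozd


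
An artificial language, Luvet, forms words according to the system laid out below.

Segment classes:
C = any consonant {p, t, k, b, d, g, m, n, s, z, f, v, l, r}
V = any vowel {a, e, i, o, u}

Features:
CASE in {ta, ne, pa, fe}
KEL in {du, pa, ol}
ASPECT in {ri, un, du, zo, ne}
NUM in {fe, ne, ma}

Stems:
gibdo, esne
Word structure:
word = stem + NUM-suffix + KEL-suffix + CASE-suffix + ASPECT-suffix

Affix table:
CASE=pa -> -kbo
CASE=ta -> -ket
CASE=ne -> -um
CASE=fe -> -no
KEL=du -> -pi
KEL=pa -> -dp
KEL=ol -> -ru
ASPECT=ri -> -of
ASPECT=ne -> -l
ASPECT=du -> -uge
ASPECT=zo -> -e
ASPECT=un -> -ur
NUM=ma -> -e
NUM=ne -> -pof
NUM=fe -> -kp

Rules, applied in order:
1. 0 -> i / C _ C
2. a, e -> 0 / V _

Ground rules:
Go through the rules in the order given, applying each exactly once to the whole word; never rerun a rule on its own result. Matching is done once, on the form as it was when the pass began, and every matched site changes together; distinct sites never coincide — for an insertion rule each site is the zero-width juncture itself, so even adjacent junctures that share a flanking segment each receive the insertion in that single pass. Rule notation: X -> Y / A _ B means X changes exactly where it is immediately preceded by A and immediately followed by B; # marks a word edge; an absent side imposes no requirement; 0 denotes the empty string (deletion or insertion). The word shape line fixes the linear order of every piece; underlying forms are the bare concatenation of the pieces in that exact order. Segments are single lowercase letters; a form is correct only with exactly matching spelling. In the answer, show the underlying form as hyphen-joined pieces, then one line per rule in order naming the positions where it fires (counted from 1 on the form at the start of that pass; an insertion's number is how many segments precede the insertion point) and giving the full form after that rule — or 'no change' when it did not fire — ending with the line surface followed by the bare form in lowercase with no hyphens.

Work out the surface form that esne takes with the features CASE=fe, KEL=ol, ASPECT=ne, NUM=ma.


underlying: esne-e-ru-no-l
1. 0 -> i / C _ C: inserts after position(s) 2: esineerunol
2. a, e -> 0 / V _: fires at position(s) 6: esinerunol
surface: esinerunol


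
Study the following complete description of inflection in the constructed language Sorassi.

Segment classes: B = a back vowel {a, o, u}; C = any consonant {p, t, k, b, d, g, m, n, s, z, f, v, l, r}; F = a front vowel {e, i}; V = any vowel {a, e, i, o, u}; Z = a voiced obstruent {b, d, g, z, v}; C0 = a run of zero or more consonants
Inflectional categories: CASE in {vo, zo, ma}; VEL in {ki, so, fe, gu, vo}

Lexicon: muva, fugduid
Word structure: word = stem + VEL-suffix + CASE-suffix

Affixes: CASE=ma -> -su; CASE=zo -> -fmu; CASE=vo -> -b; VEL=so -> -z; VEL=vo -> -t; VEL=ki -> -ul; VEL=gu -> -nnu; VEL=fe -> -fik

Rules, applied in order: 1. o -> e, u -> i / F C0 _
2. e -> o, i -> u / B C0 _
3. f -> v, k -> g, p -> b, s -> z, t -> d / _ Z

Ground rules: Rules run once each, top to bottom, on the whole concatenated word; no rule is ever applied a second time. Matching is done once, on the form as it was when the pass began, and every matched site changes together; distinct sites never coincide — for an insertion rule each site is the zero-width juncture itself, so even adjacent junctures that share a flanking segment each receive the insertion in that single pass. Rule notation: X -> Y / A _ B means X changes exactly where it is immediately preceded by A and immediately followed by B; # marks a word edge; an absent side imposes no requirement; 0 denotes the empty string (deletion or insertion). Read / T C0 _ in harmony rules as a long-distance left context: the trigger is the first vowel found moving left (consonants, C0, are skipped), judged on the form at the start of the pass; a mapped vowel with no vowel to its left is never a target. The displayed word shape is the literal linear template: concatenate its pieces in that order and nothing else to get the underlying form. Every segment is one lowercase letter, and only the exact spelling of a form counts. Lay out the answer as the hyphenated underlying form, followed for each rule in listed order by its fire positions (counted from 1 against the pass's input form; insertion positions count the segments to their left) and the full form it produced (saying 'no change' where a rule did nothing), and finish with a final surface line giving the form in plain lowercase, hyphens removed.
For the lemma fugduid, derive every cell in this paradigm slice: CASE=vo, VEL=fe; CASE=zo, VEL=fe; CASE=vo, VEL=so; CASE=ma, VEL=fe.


cell CASE=vo, VEL=fe:
underlying: fugduid-fik-b
1. o -> e, u -> i / F C0 _: no change
2. e -> o, i -> u / B C0 _: fires at position(s) 6: fugduudfikb
3. f -> v, k -> g, p -> b, s -> z, t -> d / _ Z: fires at position(s) 10: fugduudfigb
surface: fugduudfigb

cell CASE=zo, VEL=fe:
underlying: fugduid-fik-fmu
1. o -> e, u -> i / F C0 _: fires at position(s) 13: fugduidfikfmi
2. e -> o, i -> u / B C0 _: fires at position(s) 6: fugduudfikfmi
3. f -> v, k -> g, p -> b, s -> z, t -> d / _ Z: no change
surface: fugduudfikfmi

cell CASE=vo, VEL=so:
underlying: fugduid-z-b
1. o -> e, u -> i / F C0 _: no change
2. e -> o, i -> u / B C0 _: fires at position(s) 6: fugduudzb
3. f -> v, k -> g, p -> b, s -> z, t -> d / _ Z: no change
surface: fugduudzb

cell CASE=ma, VEL=fe:
underlying: fugduid-fik-su
1. o -> e, u -> i / F C0 _: fires at position(s) 12: fugduidfiksi
2. e -> o, i -> u / B C0 _: fires at position(s) 6: fugduudfiksi
3. f -> v, k -> g, p -> b, s -> z, t -> d / _ Z: no change
surface: fugduudfiksi


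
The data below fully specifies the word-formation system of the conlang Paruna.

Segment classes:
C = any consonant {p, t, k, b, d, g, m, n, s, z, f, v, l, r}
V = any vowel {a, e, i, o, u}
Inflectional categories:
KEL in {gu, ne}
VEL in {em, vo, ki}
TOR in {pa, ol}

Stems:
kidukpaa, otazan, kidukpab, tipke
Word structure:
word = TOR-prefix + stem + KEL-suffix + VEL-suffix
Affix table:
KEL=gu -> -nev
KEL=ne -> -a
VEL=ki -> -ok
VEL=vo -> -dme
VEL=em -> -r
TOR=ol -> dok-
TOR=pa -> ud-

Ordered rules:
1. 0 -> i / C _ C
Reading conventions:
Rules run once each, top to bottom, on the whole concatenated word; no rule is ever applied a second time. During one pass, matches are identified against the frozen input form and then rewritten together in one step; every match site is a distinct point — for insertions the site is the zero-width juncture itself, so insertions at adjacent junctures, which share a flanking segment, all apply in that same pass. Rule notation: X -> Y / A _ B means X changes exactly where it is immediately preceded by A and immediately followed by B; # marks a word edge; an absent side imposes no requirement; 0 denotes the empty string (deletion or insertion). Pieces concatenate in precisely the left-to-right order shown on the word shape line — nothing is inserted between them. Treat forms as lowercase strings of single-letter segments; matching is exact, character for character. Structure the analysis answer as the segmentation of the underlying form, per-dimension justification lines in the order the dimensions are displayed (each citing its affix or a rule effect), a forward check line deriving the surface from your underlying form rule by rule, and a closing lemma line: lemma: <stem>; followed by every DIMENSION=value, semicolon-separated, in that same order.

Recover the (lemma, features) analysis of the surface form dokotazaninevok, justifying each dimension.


underlying: dok-otazan-nev-ok
KEL=gu - signalled by the affix -nev
VEL=ki - signalled by the affix -ok
TOR=ol - signalled by the affix dok-
check: dokotazannevok -> dokotazaninevok
lemma: otazan; KEL=gu; VEL=ki; TOR=ol


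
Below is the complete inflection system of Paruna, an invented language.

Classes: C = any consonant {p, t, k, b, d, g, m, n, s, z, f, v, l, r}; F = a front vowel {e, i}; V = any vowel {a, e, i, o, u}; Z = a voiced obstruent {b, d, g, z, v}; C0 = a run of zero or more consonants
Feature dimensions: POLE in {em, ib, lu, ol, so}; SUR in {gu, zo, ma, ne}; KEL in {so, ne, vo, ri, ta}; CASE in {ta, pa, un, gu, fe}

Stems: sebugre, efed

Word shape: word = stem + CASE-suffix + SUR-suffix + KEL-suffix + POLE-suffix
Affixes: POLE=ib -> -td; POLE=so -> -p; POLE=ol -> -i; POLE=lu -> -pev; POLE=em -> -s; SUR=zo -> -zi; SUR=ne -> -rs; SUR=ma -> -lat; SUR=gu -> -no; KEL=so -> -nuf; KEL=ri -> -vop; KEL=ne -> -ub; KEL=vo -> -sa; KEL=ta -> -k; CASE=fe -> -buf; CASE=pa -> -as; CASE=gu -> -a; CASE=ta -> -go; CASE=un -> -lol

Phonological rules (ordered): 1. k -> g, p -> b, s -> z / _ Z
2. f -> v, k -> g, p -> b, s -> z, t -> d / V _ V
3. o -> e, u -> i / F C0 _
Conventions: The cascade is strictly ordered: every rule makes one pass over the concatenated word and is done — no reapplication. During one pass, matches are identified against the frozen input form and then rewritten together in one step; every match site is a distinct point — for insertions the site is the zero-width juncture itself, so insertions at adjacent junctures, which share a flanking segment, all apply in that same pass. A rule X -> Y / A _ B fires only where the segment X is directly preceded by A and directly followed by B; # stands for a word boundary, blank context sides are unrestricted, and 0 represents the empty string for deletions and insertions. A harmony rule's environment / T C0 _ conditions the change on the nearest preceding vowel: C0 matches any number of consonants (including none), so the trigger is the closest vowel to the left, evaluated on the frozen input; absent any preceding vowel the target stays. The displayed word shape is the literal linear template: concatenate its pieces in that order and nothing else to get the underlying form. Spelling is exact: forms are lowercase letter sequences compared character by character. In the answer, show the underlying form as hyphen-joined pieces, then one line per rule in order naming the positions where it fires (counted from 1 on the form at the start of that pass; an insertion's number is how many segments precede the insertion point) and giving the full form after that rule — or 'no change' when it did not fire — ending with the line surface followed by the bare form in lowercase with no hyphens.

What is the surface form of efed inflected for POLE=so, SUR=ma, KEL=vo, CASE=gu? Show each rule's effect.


underlying: efed-a-lat-sa-p
1. k -> g, p -> b, s -> z / _ Z: no change
2. f -> v, k -> g, p -> b, s -> z, t -> d / V _ V: fires at position(s) 2: evedalatsap
3. o -> e, u -> i / F C0 _: no change
surface: evedalatsap


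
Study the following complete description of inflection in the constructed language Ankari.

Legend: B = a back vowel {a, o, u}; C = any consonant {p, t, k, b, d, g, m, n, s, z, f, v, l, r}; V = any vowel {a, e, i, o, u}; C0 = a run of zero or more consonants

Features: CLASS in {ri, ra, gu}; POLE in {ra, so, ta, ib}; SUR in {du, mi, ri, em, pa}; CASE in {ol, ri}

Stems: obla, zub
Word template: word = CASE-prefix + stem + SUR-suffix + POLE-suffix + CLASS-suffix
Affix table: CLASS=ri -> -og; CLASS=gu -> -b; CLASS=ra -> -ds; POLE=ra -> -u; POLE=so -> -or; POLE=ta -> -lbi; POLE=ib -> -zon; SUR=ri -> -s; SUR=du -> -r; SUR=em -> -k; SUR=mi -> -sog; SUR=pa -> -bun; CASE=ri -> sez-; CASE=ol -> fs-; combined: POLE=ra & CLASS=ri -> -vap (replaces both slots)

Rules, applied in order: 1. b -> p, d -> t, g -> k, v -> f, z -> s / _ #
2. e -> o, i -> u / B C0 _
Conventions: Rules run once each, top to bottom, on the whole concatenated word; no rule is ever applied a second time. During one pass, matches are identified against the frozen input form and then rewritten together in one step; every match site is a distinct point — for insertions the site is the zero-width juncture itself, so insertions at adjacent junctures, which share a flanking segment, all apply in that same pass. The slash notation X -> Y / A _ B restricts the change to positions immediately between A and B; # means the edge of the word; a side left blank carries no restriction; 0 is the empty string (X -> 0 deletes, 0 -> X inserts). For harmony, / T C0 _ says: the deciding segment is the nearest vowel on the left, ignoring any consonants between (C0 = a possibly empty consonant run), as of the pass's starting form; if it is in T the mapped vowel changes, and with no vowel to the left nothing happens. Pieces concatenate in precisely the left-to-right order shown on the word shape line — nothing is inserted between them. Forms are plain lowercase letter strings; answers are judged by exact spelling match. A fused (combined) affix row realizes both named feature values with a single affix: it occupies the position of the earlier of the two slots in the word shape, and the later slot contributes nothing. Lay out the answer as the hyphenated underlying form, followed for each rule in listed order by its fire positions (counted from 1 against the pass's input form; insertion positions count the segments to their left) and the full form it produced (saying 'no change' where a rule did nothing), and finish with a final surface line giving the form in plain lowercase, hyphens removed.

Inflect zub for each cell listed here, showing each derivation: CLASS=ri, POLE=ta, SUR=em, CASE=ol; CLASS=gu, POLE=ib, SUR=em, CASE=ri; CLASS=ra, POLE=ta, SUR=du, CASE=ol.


cell CLASS=ri, POLE=ta, SUR=em, CASE=ol:
underlying: fs-zub-k-lbi-og
1. b -> p, d -> t, g -> k, v -> f, z -> s / _ #: fires at position(s) 11: fszubklbiok
2. e -> o, i -> u / B C0 _: fires at position(s) 9: fszubklbuok
surface: fszubklbuok

cell CLASS=gu, POLE=ib, SUR=em, CASE=ri:
underlying: sez-zub-k-zon-b
1. b -> p, d -> t, g -> k, v -> f, z -> s / _ #: fires at position(s) 11: sezzubkzonp
2. e -> o, i -> u / B C0 _: no change
surface: sezzubkzonp

cell CLASS=ra, POLE=ta, SUR=du, CASE=ol:
underlying: fs-zub-r-lbi-ds
1. b -> p, d -> t, g -> k, v -> f, z -> s / _ #: no change
2. e -> o, i -> u / B C0 _: fires at position(s) 9: fszubrlbuds
surface: fszubrlbuds


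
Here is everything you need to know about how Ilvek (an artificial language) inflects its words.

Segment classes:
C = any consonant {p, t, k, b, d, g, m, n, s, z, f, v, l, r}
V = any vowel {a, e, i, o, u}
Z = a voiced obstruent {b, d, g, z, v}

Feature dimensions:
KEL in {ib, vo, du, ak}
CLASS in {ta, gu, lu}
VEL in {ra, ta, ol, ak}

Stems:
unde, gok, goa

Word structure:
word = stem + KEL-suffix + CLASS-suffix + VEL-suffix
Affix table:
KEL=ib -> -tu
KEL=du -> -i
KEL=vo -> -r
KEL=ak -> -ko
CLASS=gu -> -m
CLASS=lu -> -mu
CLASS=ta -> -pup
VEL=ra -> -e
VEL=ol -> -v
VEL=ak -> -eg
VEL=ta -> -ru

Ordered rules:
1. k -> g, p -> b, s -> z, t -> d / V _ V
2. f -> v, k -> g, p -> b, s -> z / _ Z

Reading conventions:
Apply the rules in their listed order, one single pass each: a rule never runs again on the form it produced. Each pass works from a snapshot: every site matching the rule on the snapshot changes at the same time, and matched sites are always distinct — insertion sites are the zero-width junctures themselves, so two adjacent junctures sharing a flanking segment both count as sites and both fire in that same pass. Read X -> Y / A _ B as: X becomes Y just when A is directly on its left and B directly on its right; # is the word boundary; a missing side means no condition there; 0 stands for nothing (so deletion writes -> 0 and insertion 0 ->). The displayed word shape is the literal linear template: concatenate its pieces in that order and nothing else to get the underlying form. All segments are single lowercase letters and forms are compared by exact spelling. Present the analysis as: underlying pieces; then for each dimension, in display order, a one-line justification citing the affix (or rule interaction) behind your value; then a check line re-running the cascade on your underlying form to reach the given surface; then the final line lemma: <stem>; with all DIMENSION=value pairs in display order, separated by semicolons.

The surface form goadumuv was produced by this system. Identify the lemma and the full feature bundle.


underlying: goa-tu-mu-v
KEL=ib - signalled by the affix -tu
CLASS=lu - signalled by the affix -mu
VEL=ol - signalled by the affix -v
check: goatumuv -> goadumuv -> goadumuv
lemma: goa; KEL=ib; CLASS=lu; VEL=ol


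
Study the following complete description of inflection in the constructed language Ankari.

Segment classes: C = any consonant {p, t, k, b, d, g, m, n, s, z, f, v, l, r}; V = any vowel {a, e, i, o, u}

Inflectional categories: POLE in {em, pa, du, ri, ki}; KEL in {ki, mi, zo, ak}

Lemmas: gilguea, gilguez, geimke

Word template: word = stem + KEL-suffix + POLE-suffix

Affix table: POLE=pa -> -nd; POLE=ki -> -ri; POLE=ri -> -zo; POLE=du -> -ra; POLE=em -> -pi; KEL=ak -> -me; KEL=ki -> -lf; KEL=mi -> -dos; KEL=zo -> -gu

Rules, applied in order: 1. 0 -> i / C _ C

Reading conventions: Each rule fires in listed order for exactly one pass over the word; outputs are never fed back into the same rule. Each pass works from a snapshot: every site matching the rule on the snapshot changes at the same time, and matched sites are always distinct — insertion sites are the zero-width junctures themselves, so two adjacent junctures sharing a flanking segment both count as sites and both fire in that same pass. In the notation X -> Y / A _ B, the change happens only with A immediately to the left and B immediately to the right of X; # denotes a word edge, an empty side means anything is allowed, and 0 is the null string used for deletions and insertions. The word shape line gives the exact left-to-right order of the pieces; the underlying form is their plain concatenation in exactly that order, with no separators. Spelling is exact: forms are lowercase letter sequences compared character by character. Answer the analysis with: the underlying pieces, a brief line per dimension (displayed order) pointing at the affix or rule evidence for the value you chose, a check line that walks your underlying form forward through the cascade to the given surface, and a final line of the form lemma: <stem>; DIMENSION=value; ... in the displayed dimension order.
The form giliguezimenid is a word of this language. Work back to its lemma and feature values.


underlying: gilguez-me-nd
POLE=pa - signalled by the affix -nd
KEL=ak - signalled by the affix -me
check: gilguezmend -> giliguezimenid
lemma: gilguez; POLE=pa; KEL=ak


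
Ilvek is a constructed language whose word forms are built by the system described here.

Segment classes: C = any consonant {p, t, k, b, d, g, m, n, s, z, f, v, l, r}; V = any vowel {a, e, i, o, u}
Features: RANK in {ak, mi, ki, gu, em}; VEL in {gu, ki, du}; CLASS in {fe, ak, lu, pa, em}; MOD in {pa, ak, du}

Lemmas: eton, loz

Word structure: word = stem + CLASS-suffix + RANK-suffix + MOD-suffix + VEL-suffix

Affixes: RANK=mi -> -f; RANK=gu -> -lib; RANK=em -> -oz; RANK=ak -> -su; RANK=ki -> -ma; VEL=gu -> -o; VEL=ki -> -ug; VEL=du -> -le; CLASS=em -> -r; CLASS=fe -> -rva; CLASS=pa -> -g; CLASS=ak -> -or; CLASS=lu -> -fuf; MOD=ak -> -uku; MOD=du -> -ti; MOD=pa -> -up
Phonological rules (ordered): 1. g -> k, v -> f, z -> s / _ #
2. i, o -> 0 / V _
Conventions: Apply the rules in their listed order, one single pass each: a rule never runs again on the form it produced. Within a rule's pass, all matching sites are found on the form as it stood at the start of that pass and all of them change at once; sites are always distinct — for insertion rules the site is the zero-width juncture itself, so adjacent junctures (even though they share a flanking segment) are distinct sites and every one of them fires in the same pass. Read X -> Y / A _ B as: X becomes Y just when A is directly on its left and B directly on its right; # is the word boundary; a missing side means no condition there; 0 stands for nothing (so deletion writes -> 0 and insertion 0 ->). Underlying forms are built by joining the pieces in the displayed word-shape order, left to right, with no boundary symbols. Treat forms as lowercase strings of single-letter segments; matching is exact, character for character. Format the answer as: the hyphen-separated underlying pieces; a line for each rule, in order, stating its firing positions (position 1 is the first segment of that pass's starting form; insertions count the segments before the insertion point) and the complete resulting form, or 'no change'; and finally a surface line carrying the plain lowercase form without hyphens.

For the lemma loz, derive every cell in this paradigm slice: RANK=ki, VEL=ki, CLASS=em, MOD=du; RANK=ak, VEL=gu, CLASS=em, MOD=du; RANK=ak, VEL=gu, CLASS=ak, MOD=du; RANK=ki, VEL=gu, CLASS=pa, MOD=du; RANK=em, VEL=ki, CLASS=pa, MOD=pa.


cell RANK=ki, VEL=ki, CLASS=em, MOD=du:
underlying: loz-r-ma-ti-ug
1. g -> k, v -> f, z -> s / _ #: fires at position(s) 10: lozrmatiuk
2. i, o -> 0 / V _: no change
surface: lozrmatiuk

cell RANK=ak, VEL=gu, CLASS=em, MOD=du:
underlying: loz-r-su-ti-o
1. g -> k, v -> f, z -> s / _ #: no change
2. i, o -> 0 / V _: fires at position(s) 9: lozrsuti
surface: lozrsuti

cell RANK=ak, VEL=gu, CLASS=ak, MOD=du:
underlying: loz-or-su-ti-o
1. g -> k, v -> f, z -> s / _ #: no change
2. i, o -> 0 / V _: fires at position(s) 10: lozorsuti
surface: lozorsuti

cell RANK=ki, VEL=gu, CLASS=pa, MOD=du:
underlying: loz-g-ma-ti-o
1. g -> k, v -> f, z -> s / _ #: no change
2. i, o -> 0 / V _: fires at position(s) 9: lozgmati
surface: lozgmati

cell RANK=em, VEL=ki, CLASS=pa, MOD=pa:
underlying: loz-g-oz-up-ug
1. g -> k, v -> f, z -> s / _ #: fires at position(s) 10: lozgozupuk
2. i, o -> 0 / V _: no change
surface: lozgozupuk
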